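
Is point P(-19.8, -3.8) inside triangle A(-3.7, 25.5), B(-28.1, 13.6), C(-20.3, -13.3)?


Cross products: AB x AP = 523.33, BC x BP = 87.55, CA x CP = 138.3
All same sign? yes

Yes, inside


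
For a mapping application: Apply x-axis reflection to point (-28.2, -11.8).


Reflection over x-axis: (x,y) -> (x,-y)
(-28.2, -11.8) -> (-28.2, 11.8)

(-28.2, 11.8)


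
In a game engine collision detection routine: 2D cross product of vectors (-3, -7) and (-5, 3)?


u x v = u_x*v_y - u_y*v_x = (-3)*3 - (-7)*(-5)
= (-9) - 35 = -44

-44


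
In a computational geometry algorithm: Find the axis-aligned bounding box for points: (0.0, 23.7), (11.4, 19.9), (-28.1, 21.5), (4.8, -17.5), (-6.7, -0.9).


x range: [-28.1, 11.4]
y range: [-17.5, 23.7]
Bounding box: (-28.1,-17.5) to (11.4,23.7)

(-28.1,-17.5) to (11.4,23.7)


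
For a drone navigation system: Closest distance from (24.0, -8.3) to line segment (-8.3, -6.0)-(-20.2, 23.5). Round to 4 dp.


Project P onto AB: t = 0 (clamped to [0,1])
Closest point on segment: (-8.3, -6)
Distance: 32.3818

32.3818


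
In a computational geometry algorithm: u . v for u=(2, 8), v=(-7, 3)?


u . v = u_x*v_x + u_y*v_y = 2*(-7) + 8*3
= (-14) + 24 = 10

10


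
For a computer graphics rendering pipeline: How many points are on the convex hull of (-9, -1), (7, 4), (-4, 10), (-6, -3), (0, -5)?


Convex hull vertices (CCW): (-9, -1), (-6, -3), (0, -5), (7, 4), (-4, 10)
Count = 5

5


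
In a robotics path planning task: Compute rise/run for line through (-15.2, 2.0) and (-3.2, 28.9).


slope = (y2-y1)/(x2-x1) = (28.9-2)/((-3.2)-(-15.2)) = 26.9/12 = 2.2417

2.2417


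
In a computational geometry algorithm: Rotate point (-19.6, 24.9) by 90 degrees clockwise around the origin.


90° CW: (x,y) -> (y, -x)
(-19.6,24.9) -> (24.9, 19.6)

(24.9, 19.6)


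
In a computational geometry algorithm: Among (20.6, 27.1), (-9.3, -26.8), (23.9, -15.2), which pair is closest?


d(P0,P1) = 61.6378, d(P0,P2) = 42.4285, d(P1,P2) = 35.1682
Closest: P1 and P2

Closest pair: (-9.3, -26.8) and (23.9, -15.2), distance = 35.1682


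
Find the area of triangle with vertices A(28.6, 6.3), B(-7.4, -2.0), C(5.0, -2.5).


Area = |x_A(y_B-y_C) + x_B(y_C-y_A) + x_C(y_A-y_B)|/2
= |14.3 + 65.12 + 41.5|/2
= 120.92/2 = 60.46

60.46


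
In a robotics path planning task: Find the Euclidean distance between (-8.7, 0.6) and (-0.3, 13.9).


dx=8.4, dy=13.3
d^2 = 8.4^2 + 13.3^2 = 247.45
d = sqrt(247.45) = 15.7305

15.7305


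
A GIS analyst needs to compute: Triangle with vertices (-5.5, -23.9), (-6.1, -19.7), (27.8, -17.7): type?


Side lengths squared: AB^2=18, BC^2=1153.21, CA^2=1147.33
Sorted: [18, 1147.33, 1153.21]
By sides: Scalene, By angles: Acute

Scalene, Acute


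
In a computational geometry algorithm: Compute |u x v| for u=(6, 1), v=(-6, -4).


|u x v| = |6*(-4) - 1*(-6)|
= |(-24) - (-6)| = 18

18


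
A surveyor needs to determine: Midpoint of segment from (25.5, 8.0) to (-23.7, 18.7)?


M = ((25.5+(-23.7))/2, (8+18.7)/2)
= (0.9, 13.35)

(0.9, 13.35)


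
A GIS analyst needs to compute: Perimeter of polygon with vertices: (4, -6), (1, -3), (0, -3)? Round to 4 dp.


Sides: (4, -6)->(1, -3): sqrt(18) = 4.242641, (1, -3)->(0, -3): sqrt(1) = 1, (0, -3)->(4, -6): sqrt(25) = 5
Sum = 10.242641
Perimeter = 10.2426

10.2426


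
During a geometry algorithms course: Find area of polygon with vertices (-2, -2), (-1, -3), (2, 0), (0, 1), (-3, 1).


Shoelace sum: ((-2)*(-3) - (-1)*(-2)) + ((-1)*0 - 2*(-3)) + (2*1 - 0*0) + (0*1 - (-3)*1) + ((-3)*(-2) - (-2)*1)
= 23
Area = |23|/2 = 11.5

11.5


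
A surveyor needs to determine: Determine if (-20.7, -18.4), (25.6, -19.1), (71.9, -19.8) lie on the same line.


Cross product: (25.6-(-20.7))*((-19.8)-(-18.4)) - ((-19.1)-(-18.4))*(71.9-(-20.7))
= 0

Yes, collinear


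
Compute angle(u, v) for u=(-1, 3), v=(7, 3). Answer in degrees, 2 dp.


u.v = 2, |u| = sqrt(10) = 3.1623, |v| = sqrt(58) = 7.6158
cos(theta) = u.v/(|u||v|) = 2/sqrt(580) = 0.083045
theta = acos(0.083045) = 85.24 degrees

85.24 degrees


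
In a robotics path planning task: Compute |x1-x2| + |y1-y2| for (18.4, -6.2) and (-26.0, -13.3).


|18.4-(-26)| + |(-6.2)-(-13.3)| = 44.4 + 7.1 = 51.5

51.5


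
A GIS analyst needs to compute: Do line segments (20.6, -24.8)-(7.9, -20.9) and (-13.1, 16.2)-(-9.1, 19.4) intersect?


Cross products: d1=-271.84, d2=-215.6, d3=-389.27, d4=-445.51
d1*d2 < 0 and d3*d4 < 0? no

No, they don't intersect


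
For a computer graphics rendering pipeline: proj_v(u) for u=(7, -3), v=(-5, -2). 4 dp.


u.v = -29, |v| = sqrt(29) = 5.3852
Scalar projection = u.v / |v| = -29 / sqrt(29) = -5.3852

-5.3852


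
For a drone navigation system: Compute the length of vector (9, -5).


|u| = sqrt(9^2 + (-5)^2) = sqrt(106) = 10.2956

10.2956


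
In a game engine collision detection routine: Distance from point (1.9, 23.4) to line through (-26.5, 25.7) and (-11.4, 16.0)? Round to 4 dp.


|cross product| = 240.75
|line direction| = sqrt(322.1) = 17.9471
Distance = 240.75/sqrt(322.1) = 13.4144

13.4144


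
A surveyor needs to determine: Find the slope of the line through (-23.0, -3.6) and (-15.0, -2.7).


slope = (y2-y1)/(x2-x1) = ((-2.7)-(-3.6))/((-15)-(-23)) = 0.9/8 = 0.1125

0.1125


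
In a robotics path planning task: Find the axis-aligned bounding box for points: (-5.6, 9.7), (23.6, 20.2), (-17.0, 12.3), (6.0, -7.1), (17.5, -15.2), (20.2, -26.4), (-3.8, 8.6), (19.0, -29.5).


x range: [-17, 23.6]
y range: [-29.5, 20.2]
Bounding box: (-17,-29.5) to (23.6,20.2)

(-17,-29.5) to (23.6,20.2)


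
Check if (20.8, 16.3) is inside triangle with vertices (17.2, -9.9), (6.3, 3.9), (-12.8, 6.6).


Cross products: AB x AP = -335.26, BC x BP = -275.99, CA x CP = 845.4
All same sign? no

No, outside


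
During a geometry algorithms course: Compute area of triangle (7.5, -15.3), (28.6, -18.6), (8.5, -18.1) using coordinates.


Area = |x_A(y_B-y_C) + x_B(y_C-y_A) + x_C(y_A-y_B)|/2
= |(-3.75) + (-80.08) + 28.05|/2
= 55.78/2 = 27.89

27.89


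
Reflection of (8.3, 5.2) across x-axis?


Reflection over x-axis: (x,y) -> (x,-y)
(8.3, 5.2) -> (8.3, -5.2)

(8.3, -5.2)


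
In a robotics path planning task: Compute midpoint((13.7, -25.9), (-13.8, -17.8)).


M = ((13.7+(-13.8))/2, ((-25.9)+(-17.8))/2)
= (-0.05, -21.85)

(-0.05, -21.85)


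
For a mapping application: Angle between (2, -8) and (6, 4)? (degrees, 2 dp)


u.v = -20, |u| = sqrt(68) = 8.2462, |v| = sqrt(52) = 7.2111
cos(theta) = u.v/(|u||v|) = -20/sqrt(3536) = -0.336336
theta = acos(-0.336336) = 109.65 degrees

109.65 degrees


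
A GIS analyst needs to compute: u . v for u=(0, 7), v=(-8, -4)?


u . v = u_x*v_x + u_y*v_y = 0*(-8) + 7*(-4)
= 0 + (-28) = -28

-28


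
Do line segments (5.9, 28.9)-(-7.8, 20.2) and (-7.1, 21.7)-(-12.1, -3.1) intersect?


Cross products: d1=286.4, d2=-9.86, d3=-14.46, d4=281.8
d1*d2 < 0 and d3*d4 < 0? yes

Yes, they intersect


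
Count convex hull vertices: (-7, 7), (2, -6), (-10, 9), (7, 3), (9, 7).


Convex hull vertices (CCW): (-10, 9), (2, -6), (7, 3), (9, 7)
Count = 4

4


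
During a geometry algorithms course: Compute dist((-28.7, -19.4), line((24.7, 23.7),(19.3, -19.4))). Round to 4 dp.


|cross product| = 2068.8
|line direction| = sqrt(1886.77) = 43.437
Distance = 2068.8/sqrt(1886.77) = 47.6276

47.6276


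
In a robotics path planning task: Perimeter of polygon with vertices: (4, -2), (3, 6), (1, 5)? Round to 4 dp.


Sides: (4, -2)->(3, 6): sqrt(65) = 8.062258, (3, 6)->(1, 5): sqrt(5) = 2.236068, (1, 5)->(4, -2): sqrt(58) = 7.615773
Sum = 17.914099
Perimeter = 17.9141

17.9141


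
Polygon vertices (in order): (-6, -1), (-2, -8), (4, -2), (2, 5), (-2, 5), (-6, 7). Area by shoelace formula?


Shoelace sum: ((-6)*(-8) - (-2)*(-1)) + ((-2)*(-2) - 4*(-8)) + (4*5 - 2*(-2)) + (2*5 - (-2)*5) + ((-2)*7 - (-6)*5) + ((-6)*(-1) - (-6)*7)
= 190
Area = |190|/2 = 95

95


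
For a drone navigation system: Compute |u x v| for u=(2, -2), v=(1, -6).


|u x v| = |2*(-6) - (-2)*1|
= |(-12) - (-2)| = 10

10


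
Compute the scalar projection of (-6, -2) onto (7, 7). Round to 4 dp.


u.v = -56, |v| = sqrt(98) = 9.8995
Scalar projection = u.v / |v| = -56 / sqrt(98) = -5.6569

-5.6569


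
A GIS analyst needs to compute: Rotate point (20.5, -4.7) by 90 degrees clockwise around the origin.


90° CW: (x,y) -> (y, -x)
(20.5,-4.7) -> (-4.7, -20.5)

(-4.7, -20.5)


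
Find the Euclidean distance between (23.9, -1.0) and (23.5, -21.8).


dx=-0.4, dy=-20.8
d^2 = (-0.4)^2 + (-20.8)^2 = 432.8
d = sqrt(432.8) = 20.8038

20.8038


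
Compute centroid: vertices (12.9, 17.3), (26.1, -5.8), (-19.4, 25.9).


Centroid = ((x_A+x_B+x_C)/3, (y_A+y_B+y_C)/3)
= ((12.9+26.1+(-19.4))/3, (17.3+(-5.8)+25.9)/3)
= (6.5333, 12.4667)

(6.5333, 12.4667)


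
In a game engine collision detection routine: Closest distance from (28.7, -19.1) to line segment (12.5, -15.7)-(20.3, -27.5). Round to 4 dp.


Project P onto AB: t = 0.8321 (clamped to [0,1])
Closest point on segment: (18.9901, -25.5184)
Distance: 11.6395

11.6395


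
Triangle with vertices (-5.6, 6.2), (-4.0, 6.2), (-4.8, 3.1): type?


Side lengths squared: AB^2=2.56, BC^2=10.25, CA^2=10.25
Sorted: [2.56, 10.25, 10.25]
By sides: Isosceles, By angles: Acute

Isosceles, Acute


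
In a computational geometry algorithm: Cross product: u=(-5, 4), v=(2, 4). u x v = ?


u x v = u_x*v_y - u_y*v_x = (-5)*4 - 4*2
= (-20) - 8 = -28

-28


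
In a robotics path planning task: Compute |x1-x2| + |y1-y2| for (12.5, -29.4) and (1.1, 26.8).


|12.5-1.1| + |(-29.4)-26.8| = 11.4 + 56.2 = 67.6

67.6


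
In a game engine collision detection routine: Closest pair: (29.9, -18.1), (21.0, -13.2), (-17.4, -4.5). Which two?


d(P0,P1) = 10.1597, d(P0,P2) = 49.2164, d(P1,P2) = 39.3732
Closest: P0 and P1

Closest pair: (29.9, -18.1) and (21.0, -13.2), distance = 10.1597


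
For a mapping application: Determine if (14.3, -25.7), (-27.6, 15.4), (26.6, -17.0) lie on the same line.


Cross product: ((-27.6)-14.3)*((-17)-(-25.7)) - (15.4-(-25.7))*(26.6-14.3)
= -870.06

No, not collinear


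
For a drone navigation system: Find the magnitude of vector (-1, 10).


|u| = sqrt((-1)^2 + 10^2) = sqrt(101) = 10.0499

10.0499


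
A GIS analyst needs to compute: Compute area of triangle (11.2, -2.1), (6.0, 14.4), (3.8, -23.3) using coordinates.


Area = |x_A(y_B-y_C) + x_B(y_C-y_A) + x_C(y_A-y_B)|/2
= |422.24 + (-127.2) + (-62.7)|/2
= 232.34/2 = 116.17

116.17


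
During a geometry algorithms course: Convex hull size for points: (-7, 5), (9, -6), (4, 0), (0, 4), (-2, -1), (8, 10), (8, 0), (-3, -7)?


Convex hull vertices (CCW): (-7, 5), (-3, -7), (9, -6), (8, 10)
Count = 4

4


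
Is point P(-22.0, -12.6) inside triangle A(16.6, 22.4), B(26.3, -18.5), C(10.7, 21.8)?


Cross products: AB x AP = -1918.24, BC x BP = 1854.45, CA x CP = -183.34
All same sign? no

No, outside


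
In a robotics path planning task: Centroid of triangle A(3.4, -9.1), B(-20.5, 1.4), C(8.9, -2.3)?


Centroid = ((x_A+x_B+x_C)/3, (y_A+y_B+y_C)/3)
= ((3.4+(-20.5)+8.9)/3, ((-9.1)+1.4+(-2.3))/3)
= (-2.7333, -3.3333)

(-2.7333, -3.3333)


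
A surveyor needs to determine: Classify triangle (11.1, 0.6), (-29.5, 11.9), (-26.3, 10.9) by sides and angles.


Side lengths squared: AB^2=1776.05, BC^2=11.24, CA^2=1504.85
Sorted: [11.24, 1504.85, 1776.05]
By sides: Scalene, By angles: Obtuse

Scalene, Obtuse


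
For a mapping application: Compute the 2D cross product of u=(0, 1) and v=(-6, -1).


u x v = u_x*v_y - u_y*v_x = 0*(-1) - 1*(-6)
= 0 - (-6) = 6

6


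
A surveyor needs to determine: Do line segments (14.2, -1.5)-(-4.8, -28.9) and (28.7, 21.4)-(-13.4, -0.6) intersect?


Cross products: d1=645.09, d2=1380.63, d3=-37.8, d4=-773.34
d1*d2 < 0 and d3*d4 < 0? no

No, they don't intersect


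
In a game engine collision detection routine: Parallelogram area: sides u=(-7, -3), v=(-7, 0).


|u x v| = |(-7)*0 - (-3)*(-7)|
= |0 - 21| = 21

21


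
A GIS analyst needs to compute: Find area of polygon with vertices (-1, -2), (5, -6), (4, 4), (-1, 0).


Shoelace sum: ((-1)*(-6) - 5*(-2)) + (5*4 - 4*(-6)) + (4*0 - (-1)*4) + ((-1)*(-2) - (-1)*0)
= 66
Area = |66|/2 = 33

33


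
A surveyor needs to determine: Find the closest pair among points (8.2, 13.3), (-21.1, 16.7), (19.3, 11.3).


d(P0,P1) = 29.4966, d(P0,P2) = 11.2787, d(P1,P2) = 40.7593
Closest: P0 and P2

Closest pair: (8.2, 13.3) and (19.3, 11.3), distance = 11.2787


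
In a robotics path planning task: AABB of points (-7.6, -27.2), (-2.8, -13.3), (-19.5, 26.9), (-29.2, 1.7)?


x range: [-29.2, -2.8]
y range: [-27.2, 26.9]
Bounding box: (-29.2,-27.2) to (-2.8,26.9)

(-29.2,-27.2) to (-2.8,26.9)


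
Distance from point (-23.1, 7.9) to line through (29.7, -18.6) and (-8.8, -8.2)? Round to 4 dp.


|cross product| = 471.13
|line direction| = sqrt(1590.41) = 39.8799
Distance = 471.13/sqrt(1590.41) = 11.8137

11.8137


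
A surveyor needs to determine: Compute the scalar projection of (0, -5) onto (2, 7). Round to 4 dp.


u.v = -35, |v| = sqrt(53) = 7.2801
Scalar projection = u.v / |v| = -35 / sqrt(53) = -4.8076

-4.8076


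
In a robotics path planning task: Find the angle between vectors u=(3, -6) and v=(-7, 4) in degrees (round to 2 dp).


u.v = -45, |u| = sqrt(45) = 6.7082, |v| = sqrt(65) = 8.0623
cos(theta) = u.v/(|u||v|) = -45/sqrt(2925) = -0.83205
theta = acos(-0.83205) = 146.31 degrees

146.31 degrees


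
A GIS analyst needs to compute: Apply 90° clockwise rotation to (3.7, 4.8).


90° CW: (x,y) -> (y, -x)
(3.7,4.8) -> (4.8, -3.7)

(4.8, -3.7)


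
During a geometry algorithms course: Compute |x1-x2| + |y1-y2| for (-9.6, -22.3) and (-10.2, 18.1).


|(-9.6)-(-10.2)| + |(-22.3)-18.1| = 0.6 + 40.4 = 41

41


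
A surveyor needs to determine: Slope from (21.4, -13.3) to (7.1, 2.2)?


slope = (y2-y1)/(x2-x1) = (2.2-(-13.3))/(7.1-21.4) = 15.5/(-14.3) = -1.0839

-1.0839


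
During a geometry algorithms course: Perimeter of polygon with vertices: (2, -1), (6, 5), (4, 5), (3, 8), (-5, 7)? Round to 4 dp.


Sides: (2, -1)->(6, 5): sqrt(52) = 7.211103, (6, 5)->(4, 5): sqrt(4) = 2, (4, 5)->(3, 8): sqrt(10) = 3.162278, (3, 8)->(-5, 7): sqrt(65) = 8.062258, (-5, 7)->(2, -1): sqrt(113) = 10.630146
Sum = 31.065785
Perimeter = 31.0658

31.0658


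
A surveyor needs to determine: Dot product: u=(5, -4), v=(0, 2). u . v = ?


u . v = u_x*v_x + u_y*v_y = 5*0 + (-4)*2
= 0 + (-8) = -8

-8


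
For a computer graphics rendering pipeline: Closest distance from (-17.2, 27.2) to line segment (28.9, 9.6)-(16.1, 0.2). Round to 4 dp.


Project P onto AB: t = 1 (clamped to [0,1])
Closest point on segment: (16.1, 0.2)
Distance: 42.8706

42.8706


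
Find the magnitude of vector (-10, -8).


|u| = sqrt((-10)^2 + (-8)^2) = sqrt(164) = 12.8062

12.8062


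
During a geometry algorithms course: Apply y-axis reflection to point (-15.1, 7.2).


Reflection over y-axis: (x,y) -> (-x,y)
(-15.1, 7.2) -> (15.1, 7.2)

(15.1, 7.2)


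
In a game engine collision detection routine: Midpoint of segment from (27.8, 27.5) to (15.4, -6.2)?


M = ((27.8+15.4)/2, (27.5+(-6.2))/2)
= (21.6, 10.65)

(21.6, 10.65)


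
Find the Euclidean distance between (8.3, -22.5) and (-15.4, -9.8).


dx=-23.7, dy=12.7
d^2 = (-23.7)^2 + 12.7^2 = 722.98
d = sqrt(722.98) = 26.8883

26.8883


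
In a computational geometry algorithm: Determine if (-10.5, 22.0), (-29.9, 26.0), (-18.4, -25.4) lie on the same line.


Cross product: ((-29.9)-(-10.5))*((-25.4)-22) - (26-22)*((-18.4)-(-10.5))
= 951.16

No, not collinear


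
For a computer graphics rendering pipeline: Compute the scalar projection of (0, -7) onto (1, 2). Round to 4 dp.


u.v = -14, |v| = sqrt(5) = 2.2361
Scalar projection = u.v / |v| = -14 / sqrt(5) = -6.261

-6.261


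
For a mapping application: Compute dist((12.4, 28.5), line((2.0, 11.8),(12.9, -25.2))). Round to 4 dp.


|cross product| = 566.83
|line direction| = sqrt(1487.81) = 38.5721
Distance = 566.83/sqrt(1487.81) = 14.6953

14.6953


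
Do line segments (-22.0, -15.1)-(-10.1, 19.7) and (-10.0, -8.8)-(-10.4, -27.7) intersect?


Cross products: d1=-224.28, d2=-13.29, d3=-342.63, d4=-553.62
d1*d2 < 0 and d3*d4 < 0? no

No, they don't intersect


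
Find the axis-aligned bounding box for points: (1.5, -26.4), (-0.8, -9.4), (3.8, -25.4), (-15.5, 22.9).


x range: [-15.5, 3.8]
y range: [-26.4, 22.9]
Bounding box: (-15.5,-26.4) to (3.8,22.9)

(-15.5,-26.4) to (3.8,22.9)


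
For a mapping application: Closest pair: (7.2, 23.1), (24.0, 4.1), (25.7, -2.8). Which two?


d(P0,P1) = 25.3622, d(P0,P2) = 31.8286, d(P1,P2) = 7.1063
Closest: P1 and P2

Closest pair: (24.0, 4.1) and (25.7, -2.8), distance = 7.1063


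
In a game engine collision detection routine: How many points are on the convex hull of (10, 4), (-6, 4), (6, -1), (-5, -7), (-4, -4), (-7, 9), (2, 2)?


Convex hull vertices (CCW): (-7, 9), (-5, -7), (6, -1), (10, 4)
Count = 4

4


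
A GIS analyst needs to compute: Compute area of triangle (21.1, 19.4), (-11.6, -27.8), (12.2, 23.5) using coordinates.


Area = |x_A(y_B-y_C) + x_B(y_C-y_A) + x_C(y_A-y_B)|/2
= |(-1082.43) + (-47.56) + 575.84|/2
= 554.15/2 = 277.075

277.075


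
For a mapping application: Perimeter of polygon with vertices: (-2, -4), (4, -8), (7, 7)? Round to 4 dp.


Sides: (-2, -4)->(4, -8): sqrt(52) = 7.211103, (4, -8)->(7, 7): sqrt(234) = 15.297059, (7, 7)->(-2, -4): sqrt(202) = 14.21267
Sum = 36.720832
Perimeter = 36.7208

36.7208


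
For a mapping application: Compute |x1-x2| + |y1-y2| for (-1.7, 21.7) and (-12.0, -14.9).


|(-1.7)-(-12)| + |21.7-(-14.9)| = 10.3 + 36.6 = 46.9

46.9


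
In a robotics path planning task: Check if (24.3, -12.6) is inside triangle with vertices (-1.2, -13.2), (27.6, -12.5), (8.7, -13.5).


Cross products: AB x AP = -0.57, BC x BP = -1.41, CA x CP = -13.59
All same sign? yes

Yes, inside


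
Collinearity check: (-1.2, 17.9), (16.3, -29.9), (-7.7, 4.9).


Cross product: (16.3-(-1.2))*(4.9-17.9) - ((-29.9)-17.9)*((-7.7)-(-1.2))
= -538.2

No, not collinear


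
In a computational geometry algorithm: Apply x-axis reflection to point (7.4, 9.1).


Reflection over x-axis: (x,y) -> (x,-y)
(7.4, 9.1) -> (7.4, -9.1)

(7.4, -9.1)


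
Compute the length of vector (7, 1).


|u| = sqrt(7^2 + 1^2) = sqrt(50) = 7.0711

7.0711


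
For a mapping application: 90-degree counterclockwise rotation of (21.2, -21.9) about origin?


90° CCW: (x,y) -> (-y, x)
(21.2,-21.9) -> (21.9, 21.2)

(21.9, 21.2)


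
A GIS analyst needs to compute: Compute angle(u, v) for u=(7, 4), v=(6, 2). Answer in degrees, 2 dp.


u.v = 50, |u| = sqrt(65) = 8.0623, |v| = sqrt(40) = 6.3246
cos(theta) = u.v/(|u||v|) = 50/sqrt(2600) = 0.980581
theta = acos(0.980581) = 11.31 degrees

11.31 degrees


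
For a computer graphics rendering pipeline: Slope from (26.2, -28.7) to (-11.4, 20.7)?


slope = (y2-y1)/(x2-x1) = (20.7-(-28.7))/((-11.4)-26.2) = 49.4/(-37.6) = -1.3138

-1.3138


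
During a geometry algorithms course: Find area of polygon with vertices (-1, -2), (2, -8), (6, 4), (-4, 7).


Shoelace sum: ((-1)*(-8) - 2*(-2)) + (2*4 - 6*(-8)) + (6*7 - (-4)*4) + ((-4)*(-2) - (-1)*7)
= 141
Area = |141|/2 = 70.5

70.5


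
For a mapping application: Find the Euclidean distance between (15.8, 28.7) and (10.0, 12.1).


dx=-5.8, dy=-16.6
d^2 = (-5.8)^2 + (-16.6)^2 = 309.2
d = sqrt(309.2) = 17.5841

17.5841


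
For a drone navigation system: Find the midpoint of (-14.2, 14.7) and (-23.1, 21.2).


M = (((-14.2)+(-23.1))/2, (14.7+21.2)/2)
= (-18.65, 17.95)

(-18.65, 17.95)


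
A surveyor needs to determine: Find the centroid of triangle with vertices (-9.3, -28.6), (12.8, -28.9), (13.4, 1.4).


Centroid = ((x_A+x_B+x_C)/3, (y_A+y_B+y_C)/3)
= (((-9.3)+12.8+13.4)/3, ((-28.6)+(-28.9)+1.4)/3)
= (5.6333, -18.7)

(5.6333, -18.7)


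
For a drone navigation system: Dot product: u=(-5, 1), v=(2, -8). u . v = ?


u . v = u_x*v_x + u_y*v_y = (-5)*2 + 1*(-8)
= (-10) + (-8) = -18

-18


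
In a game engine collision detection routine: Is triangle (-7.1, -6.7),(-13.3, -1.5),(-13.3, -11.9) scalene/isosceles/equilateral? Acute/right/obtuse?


Side lengths squared: AB^2=65.48, BC^2=108.16, CA^2=65.48
Sorted: [65.48, 65.48, 108.16]
By sides: Isosceles, By angles: Acute

Isosceles, Acute


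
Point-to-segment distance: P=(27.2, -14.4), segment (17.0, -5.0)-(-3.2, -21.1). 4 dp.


Project P onto AB: t = 0 (clamped to [0,1])
Closest point on segment: (17, -5)
Distance: 13.8708

13.8708


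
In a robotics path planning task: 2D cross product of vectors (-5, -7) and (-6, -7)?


u x v = u_x*v_y - u_y*v_x = (-5)*(-7) - (-7)*(-6)
= 35 - 42 = -7

-7


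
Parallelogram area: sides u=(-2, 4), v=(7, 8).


|u x v| = |(-2)*8 - 4*7|
= |(-16) - 28| = 44

44


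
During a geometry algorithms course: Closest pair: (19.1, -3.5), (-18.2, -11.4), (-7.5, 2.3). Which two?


d(P0,P1) = 38.1274, d(P0,P2) = 27.225, d(P1,P2) = 17.3833
Closest: P1 and P2

Closest pair: (-18.2, -11.4) and (-7.5, 2.3), distance = 17.3833


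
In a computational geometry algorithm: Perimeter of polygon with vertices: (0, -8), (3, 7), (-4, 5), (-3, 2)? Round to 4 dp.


Sides: (0, -8)->(3, 7): sqrt(234) = 15.297059, (3, 7)->(-4, 5): sqrt(53) = 7.28011, (-4, 5)->(-3, 2): sqrt(10) = 3.162278, (-3, 2)->(0, -8): sqrt(109) = 10.440307
Sum = 36.179754
Perimeter = 36.1798

36.1798


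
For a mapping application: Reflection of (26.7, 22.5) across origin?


Reflection over origin: (x,y) -> (-x,-y)
(26.7, 22.5) -> (-26.7, -22.5)

(-26.7, -22.5)


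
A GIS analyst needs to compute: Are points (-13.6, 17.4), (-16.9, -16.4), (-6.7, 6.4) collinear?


Cross product: ((-16.9)-(-13.6))*(6.4-17.4) - ((-16.4)-17.4)*((-6.7)-(-13.6))
= 269.52

No, not collinear


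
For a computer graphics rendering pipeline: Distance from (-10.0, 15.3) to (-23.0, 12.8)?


dx=-13, dy=-2.5
d^2 = (-13)^2 + (-2.5)^2 = 175.25
d = sqrt(175.25) = 13.2382

13.2382


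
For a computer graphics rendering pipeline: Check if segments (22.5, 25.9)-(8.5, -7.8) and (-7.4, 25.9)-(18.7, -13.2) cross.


Cross products: d1=1169.09, d2=-257.88, d3=-1007.63, d4=419.34
d1*d2 < 0 and d3*d4 < 0? yes

Yes, they intersect


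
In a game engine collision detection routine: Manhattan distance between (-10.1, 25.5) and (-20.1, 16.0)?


|(-10.1)-(-20.1)| + |25.5-16| = 10 + 9.5 = 19.5

19.5


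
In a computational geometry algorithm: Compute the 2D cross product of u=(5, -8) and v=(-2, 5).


u x v = u_x*v_y - u_y*v_x = 5*5 - (-8)*(-2)
= 25 - 16 = 9

9


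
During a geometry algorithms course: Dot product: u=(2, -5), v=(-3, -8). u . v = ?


u . v = u_x*v_x + u_y*v_y = 2*(-3) + (-5)*(-8)
= (-6) + 40 = 34

34


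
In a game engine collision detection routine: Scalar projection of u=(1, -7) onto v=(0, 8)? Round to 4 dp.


u.v = -56, |v| = sqrt(64) = 8
Scalar projection = u.v / |v| = -56 / sqrt(64) = -7

-7


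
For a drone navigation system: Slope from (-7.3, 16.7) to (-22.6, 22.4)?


slope = (y2-y1)/(x2-x1) = (22.4-16.7)/((-22.6)-(-7.3)) = 5.7/(-15.3) = -0.3725

-0.3725


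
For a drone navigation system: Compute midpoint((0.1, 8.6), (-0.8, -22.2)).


M = ((0.1+(-0.8))/2, (8.6+(-22.2))/2)
= (-0.35, -6.8)

(-0.35, -6.8)


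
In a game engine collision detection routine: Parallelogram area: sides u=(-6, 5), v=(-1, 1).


|u x v| = |(-6)*1 - 5*(-1)|
= |(-6) - (-5)| = 1

1


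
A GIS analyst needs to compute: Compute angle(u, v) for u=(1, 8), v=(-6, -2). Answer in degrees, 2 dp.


u.v = -22, |u| = sqrt(65) = 8.0623, |v| = sqrt(40) = 6.3246
cos(theta) = u.v/(|u||v|) = -22/sqrt(2600) = -0.431455
theta = acos(-0.431455) = 115.56 degrees

115.56 degrees


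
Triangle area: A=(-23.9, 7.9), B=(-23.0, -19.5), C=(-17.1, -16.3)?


Area = |x_A(y_B-y_C) + x_B(y_C-y_A) + x_C(y_A-y_B)|/2
= |76.48 + 556.6 + (-468.54)|/2
= 164.54/2 = 82.27

82.27


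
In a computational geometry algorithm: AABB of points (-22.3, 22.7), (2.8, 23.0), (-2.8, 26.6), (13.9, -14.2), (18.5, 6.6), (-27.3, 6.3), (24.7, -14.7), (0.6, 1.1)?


x range: [-27.3, 24.7]
y range: [-14.7, 26.6]
Bounding box: (-27.3,-14.7) to (24.7,26.6)

(-27.3,-14.7) to (24.7,26.6)


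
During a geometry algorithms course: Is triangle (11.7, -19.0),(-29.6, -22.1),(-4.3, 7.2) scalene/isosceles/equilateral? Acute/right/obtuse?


Side lengths squared: AB^2=1715.3, BC^2=1498.58, CA^2=942.44
Sorted: [942.44, 1498.58, 1715.3]
By sides: Scalene, By angles: Acute

Scalene, Acute


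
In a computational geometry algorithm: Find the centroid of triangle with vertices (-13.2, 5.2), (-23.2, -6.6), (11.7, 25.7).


Centroid = ((x_A+x_B+x_C)/3, (y_A+y_B+y_C)/3)
= (((-13.2)+(-23.2)+11.7)/3, (5.2+(-6.6)+25.7)/3)
= (-8.2333, 8.1)

(-8.2333, 8.1)


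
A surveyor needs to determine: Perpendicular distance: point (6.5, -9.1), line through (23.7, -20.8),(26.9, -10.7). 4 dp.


|cross product| = 211.16
|line direction| = sqrt(112.25) = 10.5948
Distance = 211.16/sqrt(112.25) = 19.9305

19.9305


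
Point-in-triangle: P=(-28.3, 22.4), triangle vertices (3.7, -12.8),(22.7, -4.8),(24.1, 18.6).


Cross products: AB x AP = 924.8, BC x BP = 1231.48, CA x CP = -1722.88
All same sign? no

No, outside


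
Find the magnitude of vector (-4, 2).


|u| = sqrt((-4)^2 + 2^2) = sqrt(20) = 4.4721

4.4721


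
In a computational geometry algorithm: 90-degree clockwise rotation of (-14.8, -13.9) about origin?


90° CW: (x,y) -> (y, -x)
(-14.8,-13.9) -> (-13.9, 14.8)

(-13.9, 14.8)


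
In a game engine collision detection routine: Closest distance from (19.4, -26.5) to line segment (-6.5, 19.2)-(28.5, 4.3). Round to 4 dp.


Project P onto AB: t = 1 (clamped to [0,1])
Closest point on segment: (28.5, 4.3)
Distance: 32.1162

32.1162


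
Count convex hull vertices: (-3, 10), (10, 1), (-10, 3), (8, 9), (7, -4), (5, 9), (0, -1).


Convex hull vertices (CCW): (-10, 3), (7, -4), (10, 1), (8, 9), (-3, 10)
Count = 5

5


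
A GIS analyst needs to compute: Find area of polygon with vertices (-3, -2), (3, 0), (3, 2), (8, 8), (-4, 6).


Shoelace sum: ((-3)*0 - 3*(-2)) + (3*2 - 3*0) + (3*8 - 8*2) + (8*6 - (-4)*8) + ((-4)*(-2) - (-3)*6)
= 126
Area = |126|/2 = 63

63


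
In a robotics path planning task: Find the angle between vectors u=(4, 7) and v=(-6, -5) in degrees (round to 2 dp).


u.v = -59, |u| = sqrt(65) = 8.0623, |v| = sqrt(61) = 7.8102
cos(theta) = u.v/(|u||v|) = -59/sqrt(3965) = -0.93698
theta = acos(-0.93698) = 159.55 degrees

159.55 degrees


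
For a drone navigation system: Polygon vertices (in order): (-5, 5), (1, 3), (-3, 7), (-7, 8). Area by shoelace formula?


Shoelace sum: ((-5)*3 - 1*5) + (1*7 - (-3)*3) + ((-3)*8 - (-7)*7) + ((-7)*5 - (-5)*8)
= 26
Area = |26|/2 = 13

13


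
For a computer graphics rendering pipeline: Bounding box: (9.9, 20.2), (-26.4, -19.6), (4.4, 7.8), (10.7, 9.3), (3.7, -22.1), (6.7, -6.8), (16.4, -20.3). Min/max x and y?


x range: [-26.4, 16.4]
y range: [-22.1, 20.2]
Bounding box: (-26.4,-22.1) to (16.4,20.2)

(-26.4,-22.1) to (16.4,20.2)


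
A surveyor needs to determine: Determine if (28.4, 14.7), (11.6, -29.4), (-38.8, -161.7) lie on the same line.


Cross product: (11.6-28.4)*((-161.7)-14.7) - ((-29.4)-14.7)*((-38.8)-28.4)
= 0

Yes, collinear


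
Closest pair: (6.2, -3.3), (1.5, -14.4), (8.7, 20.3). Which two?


d(P0,P1) = 12.054, d(P0,P2) = 23.732, d(P1,P2) = 35.4391
Closest: P0 and P1

Closest pair: (6.2, -3.3) and (1.5, -14.4), distance = 12.054


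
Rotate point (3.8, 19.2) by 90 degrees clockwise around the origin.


90° CW: (x,y) -> (y, -x)
(3.8,19.2) -> (19.2, -3.8)

(19.2, -3.8)


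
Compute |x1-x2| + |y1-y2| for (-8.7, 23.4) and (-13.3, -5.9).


|(-8.7)-(-13.3)| + |23.4-(-5.9)| = 4.6 + 29.3 = 33.9

33.9


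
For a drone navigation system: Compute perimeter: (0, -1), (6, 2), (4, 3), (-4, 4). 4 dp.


Sides: (0, -1)->(6, 2): sqrt(45) = 6.708204, (6, 2)->(4, 3): sqrt(5) = 2.236068, (4, 3)->(-4, 4): sqrt(65) = 8.062258, (-4, 4)->(0, -1): sqrt(41) = 6.403124
Sum = 23.409654
Perimeter = 23.4097

23.4097


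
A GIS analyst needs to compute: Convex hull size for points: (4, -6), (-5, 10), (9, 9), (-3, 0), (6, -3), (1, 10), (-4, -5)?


Convex hull vertices (CCW): (-5, 10), (-4, -5), (4, -6), (6, -3), (9, 9), (1, 10)
Count = 6

6


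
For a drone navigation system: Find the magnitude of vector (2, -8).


|u| = sqrt(2^2 + (-8)^2) = sqrt(68) = 8.2462

8.2462


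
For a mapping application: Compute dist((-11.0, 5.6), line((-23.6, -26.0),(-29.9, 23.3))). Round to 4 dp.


|cross product| = 820.26
|line direction| = sqrt(2470.18) = 49.7009
Distance = 820.26/sqrt(2470.18) = 16.5039

16.5039


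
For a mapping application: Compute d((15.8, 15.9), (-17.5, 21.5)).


dx=-33.3, dy=5.6
d^2 = (-33.3)^2 + 5.6^2 = 1140.25
d = sqrt(1140.25) = 33.7676

33.7676


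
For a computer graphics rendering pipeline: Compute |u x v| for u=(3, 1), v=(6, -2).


|u x v| = |3*(-2) - 1*6|
= |(-6) - 6| = 12

12


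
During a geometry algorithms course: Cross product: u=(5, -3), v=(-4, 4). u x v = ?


u x v = u_x*v_y - u_y*v_x = 5*4 - (-3)*(-4)
= 20 - 12 = 8

8


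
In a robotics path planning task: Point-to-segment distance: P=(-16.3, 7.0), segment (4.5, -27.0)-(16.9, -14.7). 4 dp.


Project P onto AB: t = 0.5254 (clamped to [0,1])
Closest point on segment: (11.0152, -20.5373)
Distance: 38.7869

38.7869


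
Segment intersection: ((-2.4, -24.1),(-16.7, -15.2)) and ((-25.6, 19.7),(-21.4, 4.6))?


Cross products: d1=166.36, d2=-12.19, d3=-419.86, d4=-241.31
d1*d2 < 0 and d3*d4 < 0? no

No, they don't intersect


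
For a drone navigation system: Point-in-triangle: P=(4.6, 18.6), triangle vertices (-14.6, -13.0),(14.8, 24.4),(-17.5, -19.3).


Cross products: AB x AP = 210.96, BC x BP = -258.4, CA x CP = -29.32
All same sign? no

No, outside


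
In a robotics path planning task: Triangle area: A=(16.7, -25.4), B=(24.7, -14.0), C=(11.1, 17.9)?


Area = |x_A(y_B-y_C) + x_B(y_C-y_A) + x_C(y_A-y_B)|/2
= |(-532.73) + 1069.51 + (-126.54)|/2
= 410.24/2 = 205.12

205.12


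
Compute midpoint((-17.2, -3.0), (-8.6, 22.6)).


M = (((-17.2)+(-8.6))/2, ((-3)+22.6)/2)
= (-12.9, 9.8)

(-12.9, 9.8)


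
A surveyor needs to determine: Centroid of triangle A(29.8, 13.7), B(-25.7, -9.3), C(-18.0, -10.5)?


Centroid = ((x_A+x_B+x_C)/3, (y_A+y_B+y_C)/3)
= ((29.8+(-25.7)+(-18))/3, (13.7+(-9.3)+(-10.5))/3)
= (-4.6333, -2.0333)

(-4.6333, -2.0333)


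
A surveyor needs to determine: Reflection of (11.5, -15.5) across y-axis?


Reflection over y-axis: (x,y) -> (-x,y)
(11.5, -15.5) -> (-11.5, -15.5)

(-11.5, -15.5)


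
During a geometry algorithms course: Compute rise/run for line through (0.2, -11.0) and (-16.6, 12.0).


slope = (y2-y1)/(x2-x1) = (12-(-11))/((-16.6)-0.2) = 23/(-16.8) = -1.369

-1.369


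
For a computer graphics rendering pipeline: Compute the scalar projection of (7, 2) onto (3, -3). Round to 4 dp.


u.v = 15, |v| = sqrt(18) = 4.2426
Scalar projection = u.v / |v| = 15 / sqrt(18) = 3.5355

3.5355


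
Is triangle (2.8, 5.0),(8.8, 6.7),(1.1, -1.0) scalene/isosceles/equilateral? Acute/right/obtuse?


Side lengths squared: AB^2=38.89, BC^2=118.58, CA^2=38.89
Sorted: [38.89, 38.89, 118.58]
By sides: Isosceles, By angles: Obtuse

Isosceles, Obtuse


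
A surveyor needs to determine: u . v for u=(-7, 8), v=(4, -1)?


u . v = u_x*v_x + u_y*v_y = (-7)*4 + 8*(-1)
= (-28) + (-8) = -36

-36


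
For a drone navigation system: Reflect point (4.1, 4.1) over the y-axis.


Reflection over y-axis: (x,y) -> (-x,y)
(4.1, 4.1) -> (-4.1, 4.1)

(-4.1, 4.1)


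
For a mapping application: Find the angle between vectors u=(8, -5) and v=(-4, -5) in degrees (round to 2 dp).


u.v = -7, |u| = sqrt(89) = 9.434, |v| = sqrt(41) = 6.4031
cos(theta) = u.v/(|u||v|) = -7/sqrt(3649) = -0.115881
theta = acos(-0.115881) = 96.65 degrees

96.65 degrees


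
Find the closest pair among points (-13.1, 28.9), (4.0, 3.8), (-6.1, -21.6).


d(P0,P1) = 30.3714, d(P0,P2) = 50.9828, d(P1,P2) = 27.3344
Closest: P1 and P2

Closest pair: (4.0, 3.8) and (-6.1, -21.6), distance = 27.3344


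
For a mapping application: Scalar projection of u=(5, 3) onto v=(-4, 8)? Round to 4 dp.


u.v = 4, |v| = sqrt(80) = 8.9443
Scalar projection = u.v / |v| = 4 / sqrt(80) = 0.4472

0.4472


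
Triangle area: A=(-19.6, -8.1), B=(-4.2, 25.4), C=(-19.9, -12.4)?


Area = |x_A(y_B-y_C) + x_B(y_C-y_A) + x_C(y_A-y_B)|/2
= |(-740.88) + 18.06 + 666.65|/2
= 56.17/2 = 28.085

28.085


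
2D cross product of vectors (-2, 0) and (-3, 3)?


u x v = u_x*v_y - u_y*v_x = (-2)*3 - 0*(-3)
= (-6) - 0 = -6

-6


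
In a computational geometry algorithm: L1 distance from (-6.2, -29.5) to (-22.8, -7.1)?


|(-6.2)-(-22.8)| + |(-29.5)-(-7.1)| = 16.6 + 22.4 = 39

39


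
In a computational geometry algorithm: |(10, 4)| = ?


|u| = sqrt(10^2 + 4^2) = sqrt(116) = 10.7703

10.7703


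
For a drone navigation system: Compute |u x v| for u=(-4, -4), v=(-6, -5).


|u x v| = |(-4)*(-5) - (-4)*(-6)|
= |20 - 24| = 4

4


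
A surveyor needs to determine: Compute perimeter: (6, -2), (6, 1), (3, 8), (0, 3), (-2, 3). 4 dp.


Sides: (6, -2)->(6, 1): sqrt(9) = 3, (6, 1)->(3, 8): sqrt(58) = 7.615773, (3, 8)->(0, 3): sqrt(34) = 5.830952, (0, 3)->(-2, 3): sqrt(4) = 2, (-2, 3)->(6, -2): sqrt(89) = 9.433981
Sum = 27.880706
Perimeter = 27.8807

27.8807


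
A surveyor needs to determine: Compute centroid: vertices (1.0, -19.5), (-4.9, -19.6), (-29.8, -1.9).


Centroid = ((x_A+x_B+x_C)/3, (y_A+y_B+y_C)/3)
= ((1+(-4.9)+(-29.8))/3, ((-19.5)+(-19.6)+(-1.9))/3)
= (-11.2333, -13.6667)

(-11.2333, -13.6667)


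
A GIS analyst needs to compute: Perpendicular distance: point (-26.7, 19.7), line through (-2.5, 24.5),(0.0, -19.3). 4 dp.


|cross product| = 1071.96
|line direction| = sqrt(1924.69) = 43.8713
Distance = 1071.96/sqrt(1924.69) = 24.4342

24.4342


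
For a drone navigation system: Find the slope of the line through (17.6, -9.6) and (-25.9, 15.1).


slope = (y2-y1)/(x2-x1) = (15.1-(-9.6))/((-25.9)-17.6) = 24.7/(-43.5) = -0.5678

-0.5678


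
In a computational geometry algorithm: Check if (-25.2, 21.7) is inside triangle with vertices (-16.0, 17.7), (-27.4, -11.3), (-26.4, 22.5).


Cross products: AB x AP = -312.4, BC x BP = -41.36, CA x CP = -2.56
All same sign? yes

Yes, inside


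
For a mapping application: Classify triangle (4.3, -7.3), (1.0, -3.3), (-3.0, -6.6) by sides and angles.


Side lengths squared: AB^2=26.89, BC^2=26.89, CA^2=53.78
Sorted: [26.89, 26.89, 53.78]
By sides: Isosceles, By angles: Right

Isosceles, Right


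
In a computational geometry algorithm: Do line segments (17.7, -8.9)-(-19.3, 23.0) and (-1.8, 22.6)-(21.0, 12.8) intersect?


Cross products: d1=-527.1, d2=-162.38, d3=-543.45, d4=-908.17
d1*d2 < 0 and d3*d4 < 0? no

No, they don't intersect


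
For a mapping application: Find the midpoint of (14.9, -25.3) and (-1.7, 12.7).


M = ((14.9+(-1.7))/2, ((-25.3)+12.7)/2)
= (6.6, -6.3)

(6.6, -6.3)


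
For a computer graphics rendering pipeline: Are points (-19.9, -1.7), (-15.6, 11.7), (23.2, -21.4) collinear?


Cross product: ((-15.6)-(-19.9))*((-21.4)-(-1.7)) - (11.7-(-1.7))*(23.2-(-19.9))
= -662.25

No, not collinear


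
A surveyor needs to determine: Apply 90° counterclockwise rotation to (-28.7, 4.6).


90° CCW: (x,y) -> (-y, x)
(-28.7,4.6) -> (-4.6, -28.7)

(-4.6, -28.7)


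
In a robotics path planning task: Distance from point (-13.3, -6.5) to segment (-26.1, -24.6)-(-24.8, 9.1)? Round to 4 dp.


Project P onto AB: t = 0.5509 (clamped to [0,1])
Closest point on segment: (-25.3838, -6.0339)
Distance: 12.0928

12.0928


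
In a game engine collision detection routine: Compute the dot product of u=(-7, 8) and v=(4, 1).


u . v = u_x*v_x + u_y*v_y = (-7)*4 + 8*1
= (-28) + 8 = -20

-20


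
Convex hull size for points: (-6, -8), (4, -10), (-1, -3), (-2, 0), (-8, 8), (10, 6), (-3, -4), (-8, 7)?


Convex hull vertices (CCW): (-8, 7), (-6, -8), (4, -10), (10, 6), (-8, 8)
Count = 5

5


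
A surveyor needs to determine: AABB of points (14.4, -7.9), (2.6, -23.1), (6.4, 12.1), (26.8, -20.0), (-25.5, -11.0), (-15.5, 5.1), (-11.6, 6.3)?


x range: [-25.5, 26.8]
y range: [-23.1, 12.1]
Bounding box: (-25.5,-23.1) to (26.8,12.1)

(-25.5,-23.1) to (26.8,12.1)


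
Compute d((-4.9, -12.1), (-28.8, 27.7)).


dx=-23.9, dy=39.8
d^2 = (-23.9)^2 + 39.8^2 = 2155.25
d = sqrt(2155.25) = 46.4247

46.4247


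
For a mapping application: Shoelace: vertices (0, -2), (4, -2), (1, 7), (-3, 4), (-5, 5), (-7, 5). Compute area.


Shoelace sum: (0*(-2) - 4*(-2)) + (4*7 - 1*(-2)) + (1*4 - (-3)*7) + ((-3)*5 - (-5)*4) + ((-5)*5 - (-7)*5) + ((-7)*(-2) - 0*5)
= 92
Area = |92|/2 = 46

46


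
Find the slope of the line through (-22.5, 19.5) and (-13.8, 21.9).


slope = (y2-y1)/(x2-x1) = (21.9-19.5)/((-13.8)-(-22.5)) = 2.4/8.7 = 0.2759

0.2759


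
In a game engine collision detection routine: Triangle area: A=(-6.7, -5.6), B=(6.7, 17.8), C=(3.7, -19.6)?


Area = |x_A(y_B-y_C) + x_B(y_C-y_A) + x_C(y_A-y_B)|/2
= |(-250.58) + (-93.8) + (-86.58)|/2
= 430.96/2 = 215.48

215.48


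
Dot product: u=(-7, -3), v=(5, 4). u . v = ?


u . v = u_x*v_x + u_y*v_y = (-7)*5 + (-3)*4
= (-35) + (-12) = -47

-47


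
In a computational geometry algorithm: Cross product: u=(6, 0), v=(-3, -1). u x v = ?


u x v = u_x*v_y - u_y*v_x = 6*(-1) - 0*(-3)
= (-6) - 0 = -6

-6


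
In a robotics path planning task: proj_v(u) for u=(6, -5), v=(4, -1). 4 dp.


u.v = 29, |v| = sqrt(17) = 4.1231
Scalar projection = u.v / |v| = 29 / sqrt(17) = 7.0335

7.0335


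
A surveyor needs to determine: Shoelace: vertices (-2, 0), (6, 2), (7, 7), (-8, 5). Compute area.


Shoelace sum: ((-2)*2 - 6*0) + (6*7 - 7*2) + (7*5 - (-8)*7) + ((-8)*0 - (-2)*5)
= 125
Area = |125|/2 = 62.5

62.5


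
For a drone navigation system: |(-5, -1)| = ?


|u| = sqrt((-5)^2 + (-1)^2) = sqrt(26) = 5.099

5.099


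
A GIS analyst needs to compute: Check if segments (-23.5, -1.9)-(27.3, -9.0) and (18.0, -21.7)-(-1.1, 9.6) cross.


Cross products: d1=920.77, d2=-533.66, d3=-711.19, d4=743.24
d1*d2 < 0 and d3*d4 < 0? yes

Yes, they intersect


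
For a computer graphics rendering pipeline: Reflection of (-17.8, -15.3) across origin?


Reflection over origin: (x,y) -> (-x,-y)
(-17.8, -15.3) -> (17.8, 15.3)

(17.8, 15.3)


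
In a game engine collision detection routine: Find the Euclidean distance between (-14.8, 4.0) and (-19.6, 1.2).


dx=-4.8, dy=-2.8
d^2 = (-4.8)^2 + (-2.8)^2 = 30.88
d = sqrt(30.88) = 5.557

5.557


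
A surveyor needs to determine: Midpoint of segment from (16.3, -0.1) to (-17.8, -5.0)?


M = ((16.3+(-17.8))/2, ((-0.1)+(-5))/2)
= (-0.75, -2.55)

(-0.75, -2.55)


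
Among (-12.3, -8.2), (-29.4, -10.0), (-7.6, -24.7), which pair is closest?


d(P0,P1) = 17.1945, d(P0,P2) = 17.1563, d(P1,P2) = 26.2932
Closest: P0 and P2

Closest pair: (-12.3, -8.2) and (-7.6, -24.7), distance = 17.1563


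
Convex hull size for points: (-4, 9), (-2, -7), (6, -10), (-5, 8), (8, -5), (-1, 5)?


Convex hull vertices (CCW): (-5, 8), (-2, -7), (6, -10), (8, -5), (-4, 9)
Count = 5

5


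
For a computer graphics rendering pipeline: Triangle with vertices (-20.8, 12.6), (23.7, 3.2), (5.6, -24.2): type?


Side lengths squared: AB^2=2068.61, BC^2=1078.37, CA^2=2051.2
Sorted: [1078.37, 2051.2, 2068.61]
By sides: Scalene, By angles: Acute

Scalene, Acute
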